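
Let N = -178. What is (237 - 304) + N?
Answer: -245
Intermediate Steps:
(237 - 304) + N = (237 - 304) - 178 = -67 - 178 = -245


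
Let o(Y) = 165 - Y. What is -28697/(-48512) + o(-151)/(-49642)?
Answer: 704623341/1204116352 ≈ 0.58518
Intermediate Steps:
-28697/(-48512) + o(-151)/(-49642) = -28697/(-48512) + (165 - 1*(-151))/(-49642) = -28697*(-1/48512) + (165 + 151)*(-1/49642) = 28697/48512 + 316*(-1/49642) = 28697/48512 - 158/24821 = 704623341/1204116352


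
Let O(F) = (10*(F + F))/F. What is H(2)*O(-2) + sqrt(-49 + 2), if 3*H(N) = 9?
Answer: 60 + I*sqrt(47) ≈ 60.0 + 6.8557*I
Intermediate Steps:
H(N) = 3 (H(N) = (1/3)*9 = 3)
O(F) = 20 (O(F) = (10*(2*F))/F = (20*F)/F = 20)
H(2)*O(-2) + sqrt(-49 + 2) = 3*20 + sqrt(-49 + 2) = 60 + sqrt(-47) = 60 + I*sqrt(47)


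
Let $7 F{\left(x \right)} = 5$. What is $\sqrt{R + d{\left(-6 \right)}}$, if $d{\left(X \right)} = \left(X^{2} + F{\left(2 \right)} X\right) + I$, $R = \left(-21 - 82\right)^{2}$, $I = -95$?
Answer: $\frac{2 \sqrt{129185}}{7} \approx 102.69$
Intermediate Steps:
$R = 10609$ ($R = \left(-103\right)^{2} = 10609$)
$F{\left(x \right)} = \frac{5}{7}$ ($F{\left(x \right)} = \frac{1}{7} \cdot 5 = \frac{5}{7}$)
$d{\left(X \right)} = -95 + X^{2} + \frac{5 X}{7}$ ($d{\left(X \right)} = \left(X^{2} + \frac{5 X}{7}\right) - 95 = -95 + X^{2} + \frac{5 X}{7}$)
$\sqrt{R + d{\left(-6 \right)}} = \sqrt{10609 + \left(-95 + \left(-6\right)^{2} + \frac{5}{7} \left(-6\right)\right)} = \sqrt{10609 - \frac{443}{7}} = \sqrt{\frac{73820}{7}} = \frac{2 \sqrt{129185}}{7}$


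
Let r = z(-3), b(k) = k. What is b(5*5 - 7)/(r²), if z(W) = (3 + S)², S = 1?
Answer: 9/128 ≈ 0.070313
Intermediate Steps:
z(W) = 16 (z(W) = (3 + 1)² = 4² = 16)
r = 16
b(5*5 - 7)/(r²) = (5*5 - 7)/(16²) = (25 - 7)/256 = 18*(1/256) = 9/128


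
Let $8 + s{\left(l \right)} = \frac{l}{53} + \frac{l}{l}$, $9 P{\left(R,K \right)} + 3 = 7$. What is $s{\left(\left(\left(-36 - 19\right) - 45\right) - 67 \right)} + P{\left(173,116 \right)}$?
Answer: $- \frac{4630}{477} \approx -9.7065$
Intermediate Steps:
$P{\left(R,K \right)} = \frac{4}{9}$ ($P{\left(R,K \right)} = - \frac{1}{3} + \frac{1}{9} \cdot 7 = - \frac{1}{3} + \frac{7}{9} = \frac{4}{9}$)
$s{\left(l \right)} = -7 + \frac{l}{53}$ ($s{\left(l \right)} = -8 + \left(\frac{l}{53} + \frac{l}{l}\right) = -8 + \left(l \frac{1}{53} + 1\right) = -8 + \left(\frac{l}{53} + 1\right) = -8 + \left(1 + \frac{l}{53}\right) = -7 + \frac{l}{53}$)
$s{\left(\left(\left(-36 - 19\right) - 45\right) - 67 \right)} + P{\left(173,116 \right)} = \left(-7 + \frac{\left(\left(-36 - 19\right) - 45\right) - 67}{53}\right) + \frac{4}{9} = \left(-7 + \frac{\left(-55 - 45\right) - 67}{53}\right) + \frac{4}{9} = \left(-7 + \frac{-100 - 67}{53}\right) + \frac{4}{9} = \left(-7 + \frac{1}{53} \left(-167\right)\right) + \frac{4}{9} = \left(-7 - \frac{167}{53}\right) + \frac{4}{9} = - \frac{538}{53} + \frac{4}{9} = - \frac{4630}{477}$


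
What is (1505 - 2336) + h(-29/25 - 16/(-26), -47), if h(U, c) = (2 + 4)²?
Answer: -795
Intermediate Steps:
h(U, c) = 36 (h(U, c) = 6² = 36)
(1505 - 2336) + h(-29/25 - 16/(-26), -47) = (1505 - 2336) + 36 = -831 + 36 = -795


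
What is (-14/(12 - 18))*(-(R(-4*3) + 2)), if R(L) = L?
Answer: 70/3 ≈ 23.333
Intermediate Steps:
(-14/(12 - 18))*(-(R(-4*3) + 2)) = (-14/(12 - 18))*(-(-4*3 + 2)) = (-14/(-6))*(-(-12 + 2)) = (-1/6*(-14))*(-1*(-10)) = (7/3)*10 = 70/3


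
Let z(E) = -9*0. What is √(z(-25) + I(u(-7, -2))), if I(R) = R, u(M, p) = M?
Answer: I*√7 ≈ 2.6458*I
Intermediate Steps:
z(E) = 0
√(z(-25) + I(u(-7, -2))) = √(0 - 7) = √(-7) = I*√7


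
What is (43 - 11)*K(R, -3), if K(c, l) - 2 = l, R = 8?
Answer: -32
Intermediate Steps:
K(c, l) = 2 + l
(43 - 11)*K(R, -3) = (43 - 11)*(2 - 3) = 32*(-1) = -32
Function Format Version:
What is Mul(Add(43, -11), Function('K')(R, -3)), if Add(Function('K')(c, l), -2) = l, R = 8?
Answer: -32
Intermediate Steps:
Function('K')(c, l) = Add(2, l)
Mul(Add(43, -11), Function('K')(R, -3)) = Mul(Add(43, -11), Add(2, -3)) = Mul(32, -1) = -32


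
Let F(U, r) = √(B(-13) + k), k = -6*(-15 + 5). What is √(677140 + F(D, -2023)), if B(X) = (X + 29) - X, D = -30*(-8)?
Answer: √(677140 + √89) ≈ 822.89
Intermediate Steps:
k = 60 (k = -6*(-10) = 60)
D = 240
B(X) = 29 (B(X) = (29 + X) - X = 29)
F(U, r) = √89 (F(U, r) = √(29 + 60) = √89)
√(677140 + F(D, -2023)) = √(677140 + √89)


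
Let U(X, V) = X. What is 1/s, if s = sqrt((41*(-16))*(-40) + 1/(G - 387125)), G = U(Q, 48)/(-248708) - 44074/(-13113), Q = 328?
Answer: sqrt(2614101095210500335120961654638467)/8282150248067881319 ≈ 0.0061733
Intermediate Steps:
G = 2739313832/815327001 (G = 328/(-248708) - 44074/(-13113) = 328*(-1/248708) - 44074*(-1/13113) = -82/62177 + 44074/13113 = 2739313832/815327001 ≈ 3.3598)
s = sqrt(2614101095210500335120961654638467)/315630725948293 (s = sqrt((41*(-16))*(-40) + 1/(2739313832/815327001 - 387125)) = sqrt(-656*(-40) + 1/(-315630725948293/815327001)) = sqrt(26240 - 815327001/315630725948293) = sqrt(8282150248067881319/315630725948293) = sqrt(2614101095210500335120961654638467)/315630725948293 ≈ 161.99)
1/s = 1/(sqrt(2614101095210500335120961654638467)/315630725948293) = sqrt(2614101095210500335120961654638467)/8282150248067881319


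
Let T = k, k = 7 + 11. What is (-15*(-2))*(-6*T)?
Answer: -3240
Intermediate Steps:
k = 18
T = 18
(-15*(-2))*(-6*T) = (-15*(-2))*(-6*18) = 30*(-108) = -3240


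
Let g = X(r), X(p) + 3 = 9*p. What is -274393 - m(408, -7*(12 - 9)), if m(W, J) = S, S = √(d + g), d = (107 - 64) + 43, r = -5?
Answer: -274393 - √38 ≈ -2.7440e+5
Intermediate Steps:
X(p) = -3 + 9*p
g = -48 (g = -3 + 9*(-5) = -3 - 45 = -48)
d = 86 (d = 43 + 43 = 86)
S = √38 (S = √(86 - 48) = √38 ≈ 6.1644)
m(W, J) = √38
-274393 - m(408, -7*(12 - 9)) = -274393 - √38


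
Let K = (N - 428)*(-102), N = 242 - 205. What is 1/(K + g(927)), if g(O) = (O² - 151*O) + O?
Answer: 1/760161 ≈ 1.3155e-6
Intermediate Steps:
N = 37
g(O) = O² - 150*O
K = 39882 (K = (37 - 428)*(-102) = -391*(-102) = 39882)
1/(K + g(927)) = 1/(39882 + 927*(-150 + 927)) = 1/(39882 + 927*777) = 1/(39882 + 720279) = 1/760161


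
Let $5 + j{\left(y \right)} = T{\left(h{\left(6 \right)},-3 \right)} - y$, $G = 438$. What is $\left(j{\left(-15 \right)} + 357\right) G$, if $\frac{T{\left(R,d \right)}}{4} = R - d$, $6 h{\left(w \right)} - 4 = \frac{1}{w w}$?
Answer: $\frac{1504603}{9} \approx 1.6718 \cdot 10^{5}$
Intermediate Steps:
$h{\left(w \right)} = \frac{2}{3} + \frac{1}{6 w^{2}}$ ($h{\left(w \right)} = \frac{2}{3} + \frac{1}{6 w w} = \frac{2}{3} + \frac{1}{6 w^{2}}$)
$T{\left(R,d \right)} = - 4 d + 4 R$ ($T{\left(R,d \right)} = 4 \left(R - d\right) = - 4 d + 4 R$)
$j{\left(y \right)} = \frac{523}{54} - y$ ($j{\left(y \right)} = -5 - \left(-12 + y - 4 \left(\frac{2}{3} + \frac{1}{6 \cdot 36}\right)\right) = -5 - \left(-12 + y - 4 \left(\frac{2}{3} + \frac{1}{6} \cdot \frac{1}{36}\right)\right) = -5 - \left(-12 + y - 4 \left(\frac{2}{3} + \frac{1}{216}\right)\right) = -5 - \left(- \frac{793}{54} + y\right) = \frac{523}{54} - y$)
$\left(j{\left(-15 \right)} + 357\right) G = \left(\left(\frac{523}{54} - -15\right) + 357\right) 438 = \left(\left(\frac{523}{54} + 15\right) + 357\right) 438 = \left(\frac{1333}{54} + 357\right) 438 = \frac{20611}{54} \cdot 438 = \frac{1504603}{9}$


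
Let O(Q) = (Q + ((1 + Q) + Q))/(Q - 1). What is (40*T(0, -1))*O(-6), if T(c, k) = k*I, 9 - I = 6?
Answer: -2040/7 ≈ -291.43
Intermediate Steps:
I = 3 (I = 9 - 1*6 = 9 - 6 = 3)
T(c, k) = 3*k (T(c, k) = k*3 = 3*k)
O(Q) = (1 + 3*Q)/(-1 + Q) (O(Q) = (Q + (1 + 2*Q))/(-1 + Q) = (1 + 3*Q)/(-1 + Q))
(40*T(0, -1))*O(-6) = (40*(3*(-1)))*((1 + 3*(-6))/(-1 - 6)) = (40*(-3))*((1 - 18)/(-7)) = -(-120)*(-17)/7 = -120*17/7 = -2040/7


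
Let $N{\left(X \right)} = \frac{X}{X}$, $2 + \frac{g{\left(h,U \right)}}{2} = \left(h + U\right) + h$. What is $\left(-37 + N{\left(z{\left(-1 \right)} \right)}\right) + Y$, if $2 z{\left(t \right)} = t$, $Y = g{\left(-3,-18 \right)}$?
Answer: $-88$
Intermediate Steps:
$g{\left(h,U \right)} = -4 + 2 U + 4 h$ ($g{\left(h,U \right)} = -4 + 2 \left(\left(h + U\right) + h\right) = -4 + 2 \left(\left(U + h\right) + h\right) = -4 + 2 \left(U + 2 h\right) = -4 + \left(2 U + 4 h\right) = -4 + 2 U + 4 h$)
$Y = -52$ ($Y = -4 + 2 \left(-18\right) + 4 \left(-3\right) = -4 - 36 - 12 = -52$)
$z{\left(t \right)} = \frac{t}{2}$
$N{\left(X \right)} = 1$
$\left(-37 + N{\left(z{\left(-1 \right)} \right)}\right) + Y = \left(-37 + 1\right) - 52 = -36 - 52 = -88$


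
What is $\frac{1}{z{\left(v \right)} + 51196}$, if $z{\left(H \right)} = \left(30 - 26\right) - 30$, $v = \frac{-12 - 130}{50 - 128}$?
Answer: $\frac{1}{51170} \approx 1.9543 \cdot 10^{-5}$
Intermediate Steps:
$v = \frac{71}{39}$ ($v = - \frac{142}{-78} = \left(-142\right) \left(- \frac{1}{78}\right) = \frac{71}{39} \approx 1.8205$)
$z{\left(H \right)} = -26$ ($z{\left(H \right)} = 4 - 30 = -26$)
$\frac{1}{z{\left(v \right)} + 51196} = \frac{1}{-26 + 51196} = \frac{1}{51170}$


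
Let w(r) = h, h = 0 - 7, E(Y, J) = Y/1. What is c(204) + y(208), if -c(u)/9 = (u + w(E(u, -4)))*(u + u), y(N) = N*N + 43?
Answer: -680077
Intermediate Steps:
E(Y, J) = Y (E(Y, J) = Y*1 = Y)
h = -7
w(r) = -7
y(N) = 43 + N² (y(N) = N² + 43 = 43 + N²)
c(u) = -18*u*(-7 + u) (c(u) = -9*(u - 7)*(u + u) = -9*(-7 + u)*2*u = -18*u*(-7 + u))
c(204) + y(208) = 18*204*(7 - 1*204) + (43 + 208²) = 18*204*(7 - 204) + (43 + 43264) = 18*204*(-197) + 43307 = -723384 + 43307 = -680077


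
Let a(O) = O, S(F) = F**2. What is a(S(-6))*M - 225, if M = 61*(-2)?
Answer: -4617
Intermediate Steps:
M = -122
a(S(-6))*M - 225 = (-6)**2*(-122) - 225 = 36*(-122) - 225 = -4392 - 225 = -4617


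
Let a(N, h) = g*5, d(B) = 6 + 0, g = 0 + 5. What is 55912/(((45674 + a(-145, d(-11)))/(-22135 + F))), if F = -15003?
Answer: -2076459856/45699 ≈ -45438.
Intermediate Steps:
g = 5
d(B) = 6
a(N, h) = 25 (a(N, h) = 5*5 = 25)
55912/(((45674 + a(-145, d(-11)))/(-22135 + F))) = 55912/(((45674 + 25)/(-22135 - 15003))) = 55912/((45699/(-37138))) = 55912/((45699*(-1/37138))) = 55912/(-45699/37138) = 55912*(-37138/45699) = -2076459856/45699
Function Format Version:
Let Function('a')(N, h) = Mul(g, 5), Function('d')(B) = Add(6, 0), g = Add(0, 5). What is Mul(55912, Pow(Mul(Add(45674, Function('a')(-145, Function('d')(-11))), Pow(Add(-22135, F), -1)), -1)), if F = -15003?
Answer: Rational(-2076459856, 45699) ≈ -45438.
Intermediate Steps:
g = 5
Function('d')(B) = 6
Function('a')(N, h) = 25 (Function('a')(N, h) = Mul(5, 5) = 25)
Mul(55912, Pow(Mul(Add(45674, Function('a')(-145, Function('d')(-11))), Pow(Add(-22135, F), -1)), -1)) = Mul(55912, Pow(Mul(Add(45674, 25), Pow(Add(-22135, -15003), -1)), -1)) = Mul(55912, Pow(Mul(45699, Pow(-37138, -1)), -1)) = Mul(55912, Pow(Mul(45699, Rational(-1, 37138)), -1)) = Mul(55912, Pow(Rational(-45699, 37138), -1)) = Mul(55912, Rational(-37138, 45699)) = Rational(-2076459856, 45699)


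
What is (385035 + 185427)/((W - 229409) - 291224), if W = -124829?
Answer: -95077/107577 ≈ -0.88380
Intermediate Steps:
(385035 + 185427)/((W - 229409) - 291224) = (385035 + 185427)/((-124829 - 229409) - 291224) = 570462/(-354238 - 291224) = 570462/(-645462) = 570462*(-1/645462) = -95077/107577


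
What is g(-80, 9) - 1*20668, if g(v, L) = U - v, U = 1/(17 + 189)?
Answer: -4241127/206 ≈ -20588.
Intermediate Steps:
U = 1/206 ≈ 0.0048544
g(v, L) = 1/206 - v
g(-80, 9) - 1*20668 = (1/206 - 1*(-80)) - 1*20668 = (1/206 + 80) - 20668 = 16481/206 - 20668 = -4241127/206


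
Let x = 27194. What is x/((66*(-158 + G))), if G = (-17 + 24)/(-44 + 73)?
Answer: -394313/150975 ≈ -2.6118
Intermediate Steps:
G = 7/29 ≈ 0.24138
x/((66*(-158 + G))) = 27194/((66*(-158 + 7/29))) = 27194/((66*(-4575/29))) = 27194/(-301950/29) = 27194*(-29/301950) = -394313/150975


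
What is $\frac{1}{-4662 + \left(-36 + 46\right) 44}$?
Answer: $- \frac{1}{4222} \approx -0.00023685$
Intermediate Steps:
$\frac{1}{-4662 + \left(-36 + 46\right) 44} = \frac{1}{-4662 + 10 \cdot 44} = \frac{1}{-4662 + 440} = \frac{1}{-4222} = - \frac{1}{4222}$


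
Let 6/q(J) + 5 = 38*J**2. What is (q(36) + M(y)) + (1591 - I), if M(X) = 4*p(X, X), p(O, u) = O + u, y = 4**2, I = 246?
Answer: 72534945/49243 ≈ 1473.0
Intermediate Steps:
q(J) = 6/(-5 + 38*J**2)
y = 16
M(X) = 8*X (M(X) = 4*(X + X) = 4*(2*X) = 8*X)
(q(36) + M(y)) + (1591 - I) = (6/(-5 + 38*36**2) + 8*16) + (1591 - 1*246) = (6/(-5 + 38*1296) + 128) + (1591 - 246) = (6/(-5 + 49248) + 128) + 1345 = (6/49243 + 128) + 1345 = 6303110/49243 + 1345 = 72534945/49243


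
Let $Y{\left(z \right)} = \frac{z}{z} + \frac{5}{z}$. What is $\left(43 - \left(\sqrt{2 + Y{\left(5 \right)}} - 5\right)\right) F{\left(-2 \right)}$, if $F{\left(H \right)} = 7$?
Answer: $322$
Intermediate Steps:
$Y{\left(z \right)} = 1 + \frac{5}{z}$
$\left(43 - \left(\sqrt{2 + Y{\left(5 \right)}} - 5\right)\right) F{\left(-2 \right)} = \left(43 - \left(\sqrt{2 + \frac{5 + 5}{5}} - 5\right)\right) 7 = \left(43 - \left(\sqrt{2 + \frac{1}{5} \cdot 10} - 5\right)\right) 7 = \left(43 - \left(\sqrt{2 + 2} - 5\right)\right) 7 = \left(43 - \left(\sqrt{4} - 5\right)\right) 7 = \left(43 - \left(2 - 5\right)\right) 7 = \left(43 - -3\right) 7 = \left(43 + 3\right) 7 = 46 \cdot 7 = 322$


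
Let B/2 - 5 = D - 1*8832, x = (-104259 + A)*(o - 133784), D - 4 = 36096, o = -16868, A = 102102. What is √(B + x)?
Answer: √325010910 ≈ 18028.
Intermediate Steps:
D = 36100 (D = 4 + 36096 = 36100)
x = 324956364 (x = (-104259 + 102102)*(-16868 - 133784) = -2157*(-150652) = 324956364)
B = 54546 (B = 10 + 2*(36100 - 1*8832) = 10 + 2*(36100 - 8832) = 10 + 2*27268 = 10 + 54536 = 54546)
√(B + x) = √(54546 + 324956364) = √325010910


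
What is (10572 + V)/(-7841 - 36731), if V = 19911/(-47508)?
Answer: -167411555/705842192 ≈ -0.23718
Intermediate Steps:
V = -6637/15836 (V = 19911*(-1/47508) = -6637/15836 ≈ -0.41911)
(10572 + V)/(-7841 - 36731) = (10572 - 6637/15836)/(-7841 - 36731) = (167411555/15836)/(-44572) = (167411555/15836)*(-1/44572) = -167411555/705842192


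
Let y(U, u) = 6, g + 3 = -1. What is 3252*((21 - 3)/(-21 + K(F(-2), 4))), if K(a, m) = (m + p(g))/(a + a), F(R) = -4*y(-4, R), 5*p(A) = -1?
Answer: -14048640/5059 ≈ -2777.0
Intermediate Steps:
g = -4 (g = -3 - 1 = -4)
p(A) = -⅕ (p(A) = (⅕)*(-1) = -⅕)
F(R) = -24 (F(R) = -4*6 = -24)
K(a, m) = (-⅕ + m)/(2*a) (K(a, m) = (m - ⅕)/(a + a) = (-⅕ + m)/((2*a)) = (-⅕ + m)*(1/(2*a)) = (-⅕ + m)/(2*a))
3252*((21 - 3)/(-21 + K(F(-2), 4))) = 3252*((21 - 3)/(-21 + (⅒)*(-1 + 5*4)/(-24))) = 3252*(18/(-21 + (⅒)*(-1/24)*(-1 + 20))) = 3252*(18/(-21 + (⅒)*(-1/24)*19)) = 3252*(18/(-21 - 19/240)) = 3252*(18/(-5059/240)) = 3252*(18*(-240/5059)) = 3252*(-4320/5059) = -14048640/5059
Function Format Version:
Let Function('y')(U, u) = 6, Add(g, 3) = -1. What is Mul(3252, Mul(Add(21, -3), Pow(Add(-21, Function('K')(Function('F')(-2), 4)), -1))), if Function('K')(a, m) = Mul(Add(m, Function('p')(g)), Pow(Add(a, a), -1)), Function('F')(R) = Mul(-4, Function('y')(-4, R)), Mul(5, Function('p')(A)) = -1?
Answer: Rational(-14048640, 5059) ≈ -2777.0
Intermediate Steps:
g = -4 (g = Add(-3, -1) = -4)
Function('p')(A) = Rational(-1, 5) (Function('p')(A) = Mul(Rational(1, 5), -1) = Rational(-1, 5))
Function('F')(R) = -24 (Function('F')(R) = Mul(-4, 6) = -24)
Function('K')(a, m) = Mul(Rational(1, 2), Pow(a, -1), Add(Rational(-1, 5), m)) (Function('K')(a, m) = Mul(Add(m, Rational(-1, 5)), Pow(Add(a, a), -1)) = Mul(Add(Rational(-1, 5), m), Pow(Mul(2, a), -1)) = Mul(Add(Rational(-1, 5), m), Mul(Rational(1, 2), Pow(a, -1))) = Mul(Rational(1, 2), Pow(a, -1), Add(Rational(-1, 5), m)))
Mul(3252, Mul(Add(21, -3), Pow(Add(-21, Function('K')(Function('F')(-2), 4)), -1))) = Mul(3252, Mul(Add(21, -3), Pow(Add(-21, Mul(Rational(1, 10), Pow(-24, -1), Add(-1, Mul(5, 4)))), -1))) = Mul(3252, Mul(18, Pow(Add(-21, Mul(Rational(1, 10), Rational(-1, 24), Add(-1, 20))), -1))) = Mul(3252, Mul(18, Pow(Add(-21, Mul(Rational(1, 10), Rational(-1, 24), 19)), -1))) = Mul(3252, Mul(18, Pow(Add(-21, Rational(-19, 240)), -1))) = Mul(3252, Mul(18, Pow(Rational(-5059, 240), -1))) = Mul(3252, Mul(18, Rational(-240, 5059))) = Mul(3252, Rational(-4320, 5059)) = Rational(-14048640, 5059)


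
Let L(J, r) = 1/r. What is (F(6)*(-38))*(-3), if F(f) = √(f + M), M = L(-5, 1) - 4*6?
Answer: 114*I*√17 ≈ 470.03*I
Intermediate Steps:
M = -23 (M = 1/1 - 4*6 = 1 - 24 = -23)
F(f) = √(-23 + f) (F(f) = √(f - 23) = √(-23 + f))
(F(6)*(-38))*(-3) = (√(-23 + 6)*(-38))*(-3) = (√(-17)*(-38))*(-3) = ((I*√17)*(-38))*(-3) = -38*I*√17*(-3) = 114*I*√17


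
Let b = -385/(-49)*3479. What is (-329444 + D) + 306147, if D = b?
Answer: 4038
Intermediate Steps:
b = 27335 (b = -385*(-1/49)*3479 = (55/7)*3479 = 27335)
D = 27335
(-329444 + D) + 306147 = (-329444 + 27335) + 306147 = -302109 + 306147 = 4038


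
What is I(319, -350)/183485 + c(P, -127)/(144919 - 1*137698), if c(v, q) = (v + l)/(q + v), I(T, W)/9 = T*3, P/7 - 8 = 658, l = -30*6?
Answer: 45441657/965241191 ≈ 0.047078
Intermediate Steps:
l = -180
P = 4662 (P = 56 + 7*658 = 56 + 4606 = 4662)
I(T, W) = 27*T (I(T, W) = 9*(T*3) = 9*(3*T) = 27*T)
c(v, q) = (-180 + v)/(q + v) (c(v, q) = (v - 180)/(q + v) = (-180 + v)/(q + v))
I(319, -350)/183485 + c(P, -127)/(144919 - 1*137698) = (27*319)/183485 + ((-180 + 4662)/(-127 + 4662))/(144919 - 1*137698) = 8613*(1/183485) + (4482/4535)/(144919 - 137698) = 8613/183485 + ((1/4535)*4482)/7221 = 8613/183485 + (4482/4535)*(1/7221) = 8613/183485 + 18/131515 = 45441657/965241191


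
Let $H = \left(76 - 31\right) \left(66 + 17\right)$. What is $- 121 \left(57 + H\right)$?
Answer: $-458832$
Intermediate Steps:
$H = 3735$ ($H = 45 \cdot 83 = 3735$)
$- 121 \left(57 + H\right) = - 121 \left(57 + 3735\right) = \left(-121\right) 3792 = -458832$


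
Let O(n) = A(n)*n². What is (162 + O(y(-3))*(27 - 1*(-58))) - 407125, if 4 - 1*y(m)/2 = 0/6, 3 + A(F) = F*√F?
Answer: -423283 + 87040*√2 ≈ -3.0019e+5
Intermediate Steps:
A(F) = -3 + F^(3/2) (A(F) = -3 + F*√F = -3 + F^(3/2))
y(m) = 8 (y(m) = 8 - 0/6 = 8 - 2*0 = 8 + 0 = 8)
O(n) = n²*(-3 + n^(3/2)) (O(n) = (-3 + n^(3/2))*n² = n²*(-3 + n^(3/2)))
(162 + O(y(-3))*(27 - 1*(-58))) - 407125 = (162 + (8²*(-3 + 8^(3/2)))*(27 - 1*(-58))) - 407125 = (162 + (64*(-3 + 16*√2))*(27 + 58)) - 407125 = (162 + (-192 + 1024*√2)*85) - 407125 = (162 + (-16320 + 87040*√2)) - 407125 = (-16158 + 87040*√2) - 407125 = -423283 + 87040*√2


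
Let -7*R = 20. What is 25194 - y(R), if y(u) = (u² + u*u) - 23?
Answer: 1234833/49 ≈ 25201.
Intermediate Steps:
R = -20/7 (R = -⅐*20 = -20/7 ≈ -2.8571)
y(u) = -23 + 2*u² (y(u) = (u² + u²) - 23 = 2*u² - 23 = -23 + 2*u²)
25194 - y(R) = 25194 - (-23 + 2*(-20/7)²) = 25194 - (-23 + 2*(400/49)) = 25194 - (-23 + 800/49) = 25194 - 1*(-327/49) = 25194 + 327/49 = 1234833/49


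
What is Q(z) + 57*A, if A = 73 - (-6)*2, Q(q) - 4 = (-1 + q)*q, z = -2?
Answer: 4855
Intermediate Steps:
Q(q) = 4 + q*(-1 + q) (Q(q) = 4 + (-1 + q)*q = 4 + q*(-1 + q))
A = 85 (A = 73 - 1*(-12) = 73 + 12 = 85)
Q(z) + 57*A = (4 + (-2)**2 - 1*(-2)) + 57*85 = (4 + 4 + 2) + 4845 = 10 + 4845 = 4855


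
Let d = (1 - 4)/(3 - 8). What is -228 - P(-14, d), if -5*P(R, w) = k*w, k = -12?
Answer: -5736/25 ≈ -229.44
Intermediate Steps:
d = ⅗ (d = -3/(-5) = -3*(-⅕) = ⅗ ≈ 0.60000)
P(R, w) = 12*w/5 (P(R, w) = -(-12)*w/5 = 12*w/5)
-228 - P(-14, d) = -228 - 12*3/(5*5) = -228 - 1*36/25 = -228 - 36/25 = -5736/25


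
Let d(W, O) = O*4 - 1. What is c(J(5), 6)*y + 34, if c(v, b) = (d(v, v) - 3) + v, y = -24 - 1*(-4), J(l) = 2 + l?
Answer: -586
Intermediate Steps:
y = -20 (y = -24 + 4 = -20)
d(W, O) = -1 + 4*O (d(W, O) = 4*O - 1 = -1 + 4*O)
c(v, b) = -4 + 5*v (c(v, b) = ((-1 + 4*v) - 3) + v = (-4 + 4*v) + v = -4 + 5*v)
c(J(5), 6)*y + 34 = (-4 + 5*(2 + 5))*(-20) + 34 = (-4 + 5*7)*(-20) + 34 = (-4 + 35)*(-20) + 34 = 31*(-20) + 34 = -620 + 34 = -586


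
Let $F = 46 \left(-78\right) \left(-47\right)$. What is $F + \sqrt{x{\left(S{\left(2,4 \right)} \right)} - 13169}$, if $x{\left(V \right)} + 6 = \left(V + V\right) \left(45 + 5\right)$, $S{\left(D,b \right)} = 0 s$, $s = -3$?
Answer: $168636 + 5 i \sqrt{527} \approx 1.6864 \cdot 10^{5} + 114.78 i$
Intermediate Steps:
$F = 168636$ ($F = \left(-3588\right) \left(-47\right) = 168636$)
$S{\left(D,b \right)} = 0$ ($S{\left(D,b \right)} = 0 \left(-3\right) = 0$)
$x{\left(V \right)} = -6 + 100 V$ ($x{\left(V \right)} = -6 + \left(V + V\right) \left(45 + 5\right) = -6 + 2 V 50 = -6 + 100 V$)
$F + \sqrt{x{\left(S{\left(2,4 \right)} \right)} - 13169} = 168636 + \sqrt{\left(-6 + 100 \cdot 0\right) - 13169} = 168636 + \sqrt{\left(-6 + 0\right) - 13169} = 168636 + \sqrt{-6 - 13169} = 168636 + \sqrt{-13175} = 168636 + 5 i \sqrt{527}$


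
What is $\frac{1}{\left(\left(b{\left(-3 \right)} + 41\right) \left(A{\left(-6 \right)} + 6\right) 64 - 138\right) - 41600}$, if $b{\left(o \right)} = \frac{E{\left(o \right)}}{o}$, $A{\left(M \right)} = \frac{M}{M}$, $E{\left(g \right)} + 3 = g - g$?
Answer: $- \frac{1}{22922} \approx -4.3626 \cdot 10^{-5}$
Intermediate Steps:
$E{\left(g \right)} = -3$ ($E{\left(g \right)} = -3 + \left(g - g\right) = -3 + 0 = -3$)
$A{\left(M \right)} = 1$
$b{\left(o \right)} = - \frac{3}{o}$
$\frac{1}{\left(\left(b{\left(-3 \right)} + 41\right) \left(A{\left(-6 \right)} + 6\right) 64 - 138\right) - 41600} = \frac{1}{\left(\left(- \frac{3}{-3} + 41\right) \left(1 + 6\right) 64 - 138\right) - 41600} = \frac{1}{\left(\left(\left(-3\right) \left(- \frac{1}{3}\right) + 41\right) 7 \cdot 64 - 138\right) - 41600} = \frac{1}{\left(\left(1 + 41\right) 7 \cdot 64 - 138\right) - 41600} = \frac{1}{\left(42 \cdot 7 \cdot 64 - 138\right) - 41600} = \frac{1}{\left(294 \cdot 64 - 138\right) - 41600} = \frac{1}{\left(18816 - 138\right) - 41600} = \frac{1}{18678 - 41600} = \frac{1}{-22922} = - \frac{1}{22922}$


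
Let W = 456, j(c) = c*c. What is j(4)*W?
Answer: 7296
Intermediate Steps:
j(c) = c²
j(4)*W = 4²*456 = 16*456 = 7296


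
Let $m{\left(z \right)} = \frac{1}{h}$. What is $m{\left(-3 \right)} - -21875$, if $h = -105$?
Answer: $\frac{2296874}{105} \approx 21875.0$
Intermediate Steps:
$m{\left(z \right)} = - \frac{1}{105}$ ($m{\left(z \right)} = \frac{1}{-105} = - \frac{1}{105}$)
$m{\left(-3 \right)} - -21875 = - \frac{1}{105} - -21875 = - \frac{1}{105} + 21875 = \frac{2296874}{105}$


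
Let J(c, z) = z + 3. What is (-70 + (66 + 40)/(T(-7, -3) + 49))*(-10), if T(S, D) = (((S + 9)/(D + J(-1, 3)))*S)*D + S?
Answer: 9535/14 ≈ 681.07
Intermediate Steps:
J(c, z) = 3 + z
T(S, D) = S + D*S*(9 + S)/(6 + D) (T(S, D) = (((S + 9)/(D + (3 + 3)))*S)*D + S = (((9 + S)/(D + 6))*S)*D + S = (((9 + S)/(6 + D))*S)*D + S = (S*(9 + S)/(6 + D))*D + S = D*S*(9 + S)/(6 + D) + S = S + D*S*(9 + S)/(6 + D))
(-70 + (66 + 40)/(T(-7, -3) + 49))*(-10) = (-70 + (66 + 40)/(-7*(6 + 10*(-3) - 3*(-7))/(6 - 3) + 49))*(-10) = (-70 + 106/(-7*(6 - 30 + 21)/3 + 49))*(-10) = (-70 + 106/(-7*⅓*(-3) + 49))*(-10) = (-70 + 106/(7 + 49))*(-10) = (-70 + 106/56)*(-10) = (-70 + 106*(1/56))*(-10) = (-70 + 53/28)*(-10) = -1907/28*(-10) = 9535/14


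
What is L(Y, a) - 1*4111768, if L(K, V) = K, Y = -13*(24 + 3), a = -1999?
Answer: -4112119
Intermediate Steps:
Y = -351 (Y = -13*27 = -351)
L(Y, a) - 1*4111768 = -351 - 1*4111768 = -351 - 4111768 = -4112119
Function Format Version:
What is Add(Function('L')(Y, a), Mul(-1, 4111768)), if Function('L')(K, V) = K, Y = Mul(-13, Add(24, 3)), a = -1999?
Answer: -4112119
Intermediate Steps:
Y = -351 (Y = Mul(-13, 27) = -351)
Add(Function('L')(Y, a), Mul(-1, 4111768)) = Add(-351, Mul(-1, 4111768)) = Add(-351, -4111768) = -4112119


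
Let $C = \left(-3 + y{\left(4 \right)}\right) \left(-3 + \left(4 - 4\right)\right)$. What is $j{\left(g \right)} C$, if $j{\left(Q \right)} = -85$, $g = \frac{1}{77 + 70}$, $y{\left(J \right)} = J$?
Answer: $255$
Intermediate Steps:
$g = \frac{1}{147} \approx 0.0068027$
$C = -3$ ($C = \left(-3 + 4\right) \left(-3 + \left(4 - 4\right)\right) = 1 \left(-3 + \left(4 - 4\right)\right) = 1 \left(-3 + 0\right) = 1 \left(-3\right) = -3$)
$j{\left(g \right)} C = \left(-85\right) \left(-3\right) = 255$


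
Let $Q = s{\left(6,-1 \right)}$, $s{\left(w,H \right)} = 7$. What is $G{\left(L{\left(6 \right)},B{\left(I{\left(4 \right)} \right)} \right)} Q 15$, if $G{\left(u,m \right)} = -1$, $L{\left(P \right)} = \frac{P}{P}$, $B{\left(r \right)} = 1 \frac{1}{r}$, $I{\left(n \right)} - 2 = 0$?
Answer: $-105$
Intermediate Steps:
$I{\left(n \right)} = 2$ ($I{\left(n \right)} = 2 + 0 = 2$)
$Q = 7$
$B{\left(r \right)} = \frac{1}{r}$
$L{\left(P \right)} = 1$
$G{\left(L{\left(6 \right)},B{\left(I{\left(4 \right)} \right)} \right)} Q 15 = \left(-1\right) 7 \cdot 15 = \left(-7\right) 15 = -105$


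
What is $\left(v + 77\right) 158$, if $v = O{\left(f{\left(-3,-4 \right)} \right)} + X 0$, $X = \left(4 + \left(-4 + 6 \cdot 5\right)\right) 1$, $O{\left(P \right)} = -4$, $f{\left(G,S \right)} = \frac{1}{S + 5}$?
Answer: $11534$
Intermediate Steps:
$f{\left(G,S \right)} = \frac{1}{5 + S}$
$X = 30$ ($X = \left(4 + \left(-4 + 30\right)\right) 1 = \left(4 + 26\right) 1 = 30 \cdot 1 = 30$)
$v = -4$ ($v = -4 + 30 \cdot 0 = -4 + 0 = -4$)
$\left(v + 77\right) 158 = \left(-4 + 77\right) 158 = 73 \cdot 158 = 11534$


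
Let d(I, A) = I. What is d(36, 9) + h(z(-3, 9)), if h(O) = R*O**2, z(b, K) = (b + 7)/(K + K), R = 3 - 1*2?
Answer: 2920/81 ≈ 36.049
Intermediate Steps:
R = 1 (R = 3 - 2 = 1)
z(b, K) = (7 + b)/(2*K) (z(b, K) = (7 + b)/((2*K)) = (7 + b)*(1/(2*K)) = (7 + b)/(2*K))
h(O) = O**2 (h(O) = 1*O**2 = O**2)
d(36, 9) + h(z(-3, 9)) = 36 + ((1/2)*(7 - 3)/9)**2 = 36 + ((1/2)*(1/9)*4)**2 = 36 + (2/9)**2 = 36 + 4/81 = 2920/81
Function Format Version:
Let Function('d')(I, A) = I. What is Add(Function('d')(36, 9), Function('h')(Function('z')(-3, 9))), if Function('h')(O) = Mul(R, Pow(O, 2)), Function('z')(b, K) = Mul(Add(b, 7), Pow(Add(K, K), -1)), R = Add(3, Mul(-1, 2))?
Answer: Rational(2920, 81) ≈ 36.049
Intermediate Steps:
R = 1 (R = Add(3, -2) = 1)
Function('z')(b, K) = Mul(Rational(1, 2), Pow(K, -1), Add(7, b)) (Function('z')(b, K) = Mul(Add(7, b), Pow(Mul(2, K), -1)) = Mul(Add(7, b), Mul(Rational(1, 2), Pow(K, -1))) = Mul(Rational(1, 2), Pow(K, -1), Add(7, b)))
Function('h')(O) = Pow(O, 2) (Function('h')(O) = Mul(1, Pow(O, 2)) = Pow(O, 2))
Add(Function('d')(36, 9), Function('h')(Function('z')(-3, 9))) = Add(36, Pow(Mul(Rational(1, 2), Pow(9, -1), Add(7, -3)), 2)) = Add(36, Pow(Mul(Rational(1, 2), Rational(1, 9), 4), 2)) = Add(36, Pow(Rational(2, 9), 2)) = Add(36, Rational(4, 81)) = Rational(2920, 81)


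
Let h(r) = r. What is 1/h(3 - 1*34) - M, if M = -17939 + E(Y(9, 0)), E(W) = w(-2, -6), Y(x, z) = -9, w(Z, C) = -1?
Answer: 556139/31 ≈ 17940.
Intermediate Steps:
E(W) = -1
M = -17940 (M = -17939 - 1 = -17940)
1/h(3 - 1*34) - M = 1/(3 - 1*34) - 1*(-17940) = 1/(3 - 34) + 17940 = 1/(-31) + 17940 = -1/31 + 17940 = 556139/31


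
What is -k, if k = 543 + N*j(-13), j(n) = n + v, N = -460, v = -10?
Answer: -11123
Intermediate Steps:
j(n) = -10 + n (j(n) = n - 10 = -10 + n)
k = 11123 (k = 543 - 460*(-10 - 13) = 543 - 460*(-23) = 543 + 10580 = 11123)
-k = -1*11123 = -11123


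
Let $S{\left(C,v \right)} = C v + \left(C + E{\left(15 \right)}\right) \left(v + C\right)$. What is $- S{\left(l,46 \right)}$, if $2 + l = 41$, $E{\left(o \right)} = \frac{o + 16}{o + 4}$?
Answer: $- \frac{99706}{19} \approx -5247.7$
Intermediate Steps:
$E{\left(o \right)} = \frac{16 + o}{4 + o}$
$l = 39$ ($l = -2 + 41 = 39$)
$S{\left(C,v \right)} = C v + \left(\frac{31}{19} + C\right) \left(C + v\right)$ ($S{\left(C,v \right)} = C v + \left(C + \frac{16 + 15}{4 + 15}\right) \left(v + C\right) = C v + \left(C + \frac{1}{19} \cdot 31\right) \left(C + v\right) = C v + \left(C + \frac{31}{19}\right) \left(C + v\right) = C v + \left(\frac{31}{19} + C\right) \left(C + v\right)$)
$- S{\left(l,46 \right)} = - (39^{2} + \frac{31}{19} \cdot 39 + \frac{31}{19} \cdot 46 + 2 \cdot 39 \cdot 46) = - (1521 + \frac{1209}{19} + \frac{1426}{19} + 3588) = \left(-1\right) \frac{99706}{19} = - \frac{99706}{19}$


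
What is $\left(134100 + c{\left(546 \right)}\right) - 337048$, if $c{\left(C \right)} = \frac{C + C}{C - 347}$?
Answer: $- \frac{40385560}{199} \approx -2.0294 \cdot 10^{5}$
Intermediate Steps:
$c{\left(C \right)} = \frac{2 C}{-347 + C}$
$\left(134100 + c{\left(546 \right)}\right) - 337048 = \left(134100 + 2 \cdot 546 \frac{1}{-347 + 546}\right) - 337048 = \left(134100 + 2 \cdot 546 \cdot \frac{1}{199}\right) - 337048 = \left(134100 + \frac{1092}{199}\right) - 337048 = \frac{26686992}{199} - 337048 = - \frac{40385560}{199}$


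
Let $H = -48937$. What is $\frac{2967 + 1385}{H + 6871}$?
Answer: $- \frac{2176}{21033} \approx -0.10346$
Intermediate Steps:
$\frac{2967 + 1385}{H + 6871} = \frac{2967 + 1385}{-48937 + 6871} = \frac{4352}{-42066} = 4352 \left(- \frac{1}{42066}\right) = - \frac{2176}{21033}$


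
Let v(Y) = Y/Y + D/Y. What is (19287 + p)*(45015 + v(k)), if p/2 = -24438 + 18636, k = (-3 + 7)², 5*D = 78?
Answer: 13834616757/40 ≈ 3.4587e+8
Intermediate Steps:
D = 78/5 (D = (⅕)*78 = 78/5 ≈ 15.600)
k = 16 (k = 4² = 16)
p = -11604 (p = 2*(-24438 + 18636) = 2*(-5802) = -11604)
v(Y) = 1 + 78/(5*Y) (v(Y) = Y/Y + 78/(5*Y) = 1 + 78/(5*Y))
(19287 + p)*(45015 + v(k)) = (19287 - 11604)*(45015 + (78/5 + 16)/16) = 7683*(45015 + (1/16)*(158/5)) = 7683*(45015 + 79/40) = 7683*(1800679/40) = 13834616757/40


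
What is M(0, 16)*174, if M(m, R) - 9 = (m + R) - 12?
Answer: 2262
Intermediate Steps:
M(m, R) = -3 + R + m (M(m, R) = 9 + ((m + R) - 12) = 9 + ((R + m) - 12) = 9 + (-12 + R + m) = -3 + R + m)
M(0, 16)*174 = (-3 + 16 + 0)*174 = 13*174 = 2262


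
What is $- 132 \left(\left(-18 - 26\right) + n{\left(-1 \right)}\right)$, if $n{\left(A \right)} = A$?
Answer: $5940$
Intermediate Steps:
$- 132 \left(\left(-18 - 26\right) + n{\left(-1 \right)}\right) = - 132 \left(\left(-18 - 26\right) - 1\right) = - 132 \left(-44 - 1\right) = \left(-132\right) \left(-45\right) = 5940$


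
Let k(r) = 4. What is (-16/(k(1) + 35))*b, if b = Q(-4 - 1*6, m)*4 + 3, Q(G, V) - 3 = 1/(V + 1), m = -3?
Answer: -16/3 ≈ -5.3333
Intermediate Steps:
Q(G, V) = 3 + 1/(1 + V) (Q(G, V) = 3 + 1/(V + 1) = 3 + 1/(1 + V))
b = 13 (b = ((4 + 3*(-3))/(1 - 3))*4 + 3 = ((4 - 9)/(-2))*4 + 3 = -1/2*(-5)*4 + 3 = (5/2)*4 + 3 = 10 + 3 = 13)
(-16/(k(1) + 35))*b = -16/(4 + 35)*13 = -16/39*13 = -16/3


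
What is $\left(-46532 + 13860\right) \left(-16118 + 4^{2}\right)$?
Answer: $526084544$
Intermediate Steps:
$\left(-46532 + 13860\right) \left(-16118 + 4^{2}\right) = - 32672 \left(-16118 + 16\right) = \left(-32672\right) \left(-16102\right) = 526084544$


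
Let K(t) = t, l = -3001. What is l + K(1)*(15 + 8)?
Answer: -2978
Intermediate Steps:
l + K(1)*(15 + 8) = -3001 + 1*(15 + 8) = -3001 + 1*23 = -3001 + 23 = -2978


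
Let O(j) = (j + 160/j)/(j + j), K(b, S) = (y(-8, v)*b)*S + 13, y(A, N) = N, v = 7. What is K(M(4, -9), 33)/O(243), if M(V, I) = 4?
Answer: 110657826/59209 ≈ 1868.9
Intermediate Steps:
K(b, S) = 13 + 7*S*b (K(b, S) = (7*b)*S + 13 = 7*S*b + 13 = 13 + 7*S*b)
O(j) = (j + 160/j)/(2*j) (O(j) = (j + 160/j)/((2*j)) = (j + 160/j)*(1/(2*j)) = (j + 160/j)/(2*j))
K(M(4, -9), 33)/O(243) = (13 + 7*33*4)/(½ + 80/243²) = (13 + 924)/(½ + 80*(1/59049)) = 937/(½ + 80/59049) = 937/(59209/118098) = 937*(118098/59209) = 110657826/59209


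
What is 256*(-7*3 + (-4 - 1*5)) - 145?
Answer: -7825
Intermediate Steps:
256*(-7*3 + (-4 - 1*5)) - 145 = 256*(-21 + (-4 - 5)) - 145 = 256*(-21 - 9) - 145 = 256*(-30) - 145 = -7680 - 145 = -7825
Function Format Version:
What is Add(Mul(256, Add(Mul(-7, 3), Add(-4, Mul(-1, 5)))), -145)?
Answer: -7825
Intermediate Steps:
Add(Mul(256, Add(Mul(-7, 3), Add(-4, Mul(-1, 5)))), -145) = Add(Mul(256, Add(-21, Add(-4, -5))), -145) = Add(Mul(256, Add(-21, -9)), -145) = Add(Mul(256, -30), -145) = Add(-7680, -145) = -7825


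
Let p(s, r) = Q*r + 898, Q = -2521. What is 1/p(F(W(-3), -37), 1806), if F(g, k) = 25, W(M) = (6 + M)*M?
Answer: -1/4552028 ≈ -2.1968e-7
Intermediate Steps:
W(M) = M*(6 + M)
p(s, r) = 898 - 2521*r (p(s, r) = -2521*r + 898 = 898 - 2521*r)
1/p(F(W(-3), -37), 1806) = 1/(898 - 2521*1806) = 1/(898 - 4552926) = 1/(-4552028) = -1/4552028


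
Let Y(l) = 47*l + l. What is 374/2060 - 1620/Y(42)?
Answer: -17939/28840 ≈ -0.62202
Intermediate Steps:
Y(l) = 48*l
374/2060 - 1620/Y(42) = 374/2060 - 1620/(48*42) = 374*(1/2060) - 1620/2016 = 187/1030 - 1620*1/2016 = 187/1030 - 45/56 = -17939/28840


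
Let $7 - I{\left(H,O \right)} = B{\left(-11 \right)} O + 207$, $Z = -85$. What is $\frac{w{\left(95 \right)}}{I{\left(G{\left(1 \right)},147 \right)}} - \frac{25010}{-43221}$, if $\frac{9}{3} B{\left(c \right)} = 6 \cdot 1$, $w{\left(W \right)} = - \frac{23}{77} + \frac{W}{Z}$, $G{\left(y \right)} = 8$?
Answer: $\frac{8126374097}{13974343383} \approx 0.58152$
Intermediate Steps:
$w{\left(W \right)} = - \frac{23}{77} - \frac{W}{85}$ ($w{\left(W \right)} = - \frac{23}{77} + \frac{W}{-85} = \left(-23\right) \frac{1}{77} + W \left(- \frac{1}{85}\right) = - \frac{23}{77} - \frac{W}{85}$)
$B{\left(c \right)} = 2$ ($B{\left(c \right)} = \frac{6 \cdot 1}{3} = \frac{1}{3} \cdot 6 = 2$)
$I{\left(H,O \right)} = -200 - 2 O$ ($I{\left(H,O \right)} = 7 - \left(2 O + 207\right) = 7 - \left(207 + 2 O\right) = -200 - 2 O$)
$\frac{w{\left(95 \right)}}{I{\left(G{\left(1 \right)},147 \right)}} - \frac{25010}{-43221} = \frac{- \frac{23}{77} - \frac{19}{17}}{-200 - 294} - \frac{25010}{-43221} = \frac{- \frac{23}{77} - \frac{19}{17}}{-200 - 294} - - \frac{25010}{43221} = - \frac{1854}{1309 \left(-494\right)} + \frac{25010}{43221} = \left(- \frac{1854}{1309}\right) \left(- \frac{1}{494}\right) + \frac{25010}{43221} = \frac{927}{323323} + \frac{25010}{43221} = \frac{8126374097}{13974343383}$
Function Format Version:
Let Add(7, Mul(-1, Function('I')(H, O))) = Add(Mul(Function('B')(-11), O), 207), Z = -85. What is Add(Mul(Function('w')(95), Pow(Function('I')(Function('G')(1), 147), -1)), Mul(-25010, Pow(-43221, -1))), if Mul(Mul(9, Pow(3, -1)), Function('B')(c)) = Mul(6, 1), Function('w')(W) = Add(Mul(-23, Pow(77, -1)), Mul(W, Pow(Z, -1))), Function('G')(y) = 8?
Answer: Rational(8126374097, 13974343383) ≈ 0.58152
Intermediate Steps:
Function('w')(W) = Add(Rational(-23, 77), Mul(Rational(-1, 85), W)) (Function('w')(W) = Add(Mul(-23, Pow(77, -1)), Mul(W, Pow(-85, -1))) = Add(Mul(-23, Rational(1, 77)), Mul(W, Rational(-1, 85))) = Add(Rational(-23, 77), Mul(Rational(-1, 85), W)))
Function('B')(c) = 2 (Function('B')(c) = Mul(Rational(1, 3), Mul(6, 1)) = Mul(Rational(1, 3), 6) = 2)
Function('I')(H, O) = Add(-200, Mul(-2, O)) (Function('I')(H, O) = Add(7, Mul(-1, Add(Mul(2, O), 207))) = Add(7, Mul(-1, Add(207, Mul(2, O)))) = Add(7, Add(-207, Mul(-2, O))) = Add(-200, Mul(-2, O)))
Add(Mul(Function('w')(95), Pow(Function('I')(Function('G')(1), 147), -1)), Mul(-25010, Pow(-43221, -1))) = Add(Mul(Add(Rational(-23, 77), Mul(Rational(-1, 85), 95)), Pow(Add(-200, Mul(-2, 147)), -1)), Mul(-25010, Pow(-43221, -1))) = Add(Mul(Add(Rational(-23, 77), Rational(-19, 17)), Pow(Add(-200, -294), -1)), Mul(-25010, Rational(-1, 43221))) = Add(Mul(Rational(-1854, 1309), Pow(-494, -1)), Rational(25010, 43221)) = Add(Mul(Rational(-1854, 1309), Rational(-1, 494)), Rational(25010, 43221)) = Add(Rational(927, 323323), Rational(25010, 43221)) = Rational(8126374097, 13974343383)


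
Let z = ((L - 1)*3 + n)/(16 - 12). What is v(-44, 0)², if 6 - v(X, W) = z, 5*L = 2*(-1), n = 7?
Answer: 2809/100 ≈ 28.090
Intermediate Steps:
L = -⅖ (L = (2*(-1))/5 = (⅕)*(-2) = -⅖ ≈ -0.40000)
z = 7/10 (z = ((-⅖ - 1)*3 + 7)/(16 - 12) = (-7/5*3 + 7)/4 = (-21/5 + 7)*(¼) = (14/5)*(¼) = 7/10 ≈ 0.70000)
v(X, W) = 53/10 (v(X, W) = 6 - 1*7/10 = 6 - 7/10 = 53/10)
v(-44, 0)² = (53/10)² = 2809/100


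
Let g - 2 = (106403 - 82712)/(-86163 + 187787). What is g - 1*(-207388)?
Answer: 21075825051/101624 ≈ 2.0739e+5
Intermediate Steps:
g = 226939/101624 (g = 2 + (106403 - 82712)/(-86163 + 187787) = 2 + 23691/101624 = 226939/101624 ≈ 2.2331)
g - 1*(-207388) = 226939/101624 - 1*(-207388) = 226939/101624 + 207388 = 21075825051/101624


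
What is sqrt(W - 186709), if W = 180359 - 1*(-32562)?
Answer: 2*sqrt(6553) ≈ 161.90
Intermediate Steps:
W = 212921 (W = 180359 + 32562 = 212921)
sqrt(W - 186709) = sqrt(212921 - 186709) = sqrt(26212) = 2*sqrt(6553)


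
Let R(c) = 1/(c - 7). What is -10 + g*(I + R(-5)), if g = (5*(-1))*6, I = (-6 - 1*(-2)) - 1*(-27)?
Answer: -1395/2 ≈ -697.50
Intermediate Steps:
R(c) = 1/(-7 + c)
I = 23 (I = (-6 + 2) + 27 = -4 + 27 = 23)
g = -30 (g = -5*6 = -30)
-10 + g*(I + R(-5)) = -10 - 30*(23 + 1/(-7 - 5)) = -10 - 30*(23 + 1/(-12)) = -10 - 30*(23 - 1/12) = -10 - 30*275/12 = -10 - 1375/2 = -1395/2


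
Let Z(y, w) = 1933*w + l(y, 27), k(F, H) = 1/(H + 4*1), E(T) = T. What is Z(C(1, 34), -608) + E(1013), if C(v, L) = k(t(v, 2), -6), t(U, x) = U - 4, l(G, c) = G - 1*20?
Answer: -2348543/2 ≈ -1.1743e+6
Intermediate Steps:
l(G, c) = -20 + G (l(G, c) = G - 20 = -20 + G)
t(U, x) = -4 + U
k(F, H) = 1/(4 + H) (k(F, H) = 1/(H + 4) = 1/(4 + H))
C(v, L) = -1/2 (C(v, L) = 1/(4 - 6) = 1/(-2) = -1/2)
Z(y, w) = -20 + y + 1933*w (Z(y, w) = 1933*w + (-20 + y) = -20 + y + 1933*w)
Z(C(1, 34), -608) + E(1013) = (-20 - 1/2 + 1933*(-608)) + 1013 = (-20 - 1/2 - 1175264) + 1013 = -2350569/2 + 1013 = -2348543/2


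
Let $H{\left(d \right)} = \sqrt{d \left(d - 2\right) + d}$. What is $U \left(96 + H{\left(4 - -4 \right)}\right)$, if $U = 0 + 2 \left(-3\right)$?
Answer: $-576 - 12 \sqrt{14} \approx -620.9$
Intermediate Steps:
$H{\left(d \right)} = \sqrt{d + d \left(-2 + d\right)}$ ($H{\left(d \right)} = \sqrt{d \left(-2 + d\right) + d} = \sqrt{d + d \left(-2 + d\right)}$)
$U = -6$ ($U = 0 - 6 = -6$)
$U \left(96 + H{\left(4 - -4 \right)}\right) = - 6 \left(96 + \sqrt{\left(4 - -4\right) \left(-1 + \left(4 - -4\right)\right)}\right) = - 6 \left(96 + \sqrt{\left(4 + 4\right) \left(-1 + \left(4 + 4\right)\right)}\right) = - 6 \left(96 + \sqrt{8 \left(-1 + 8\right)}\right) = - 6 \left(96 + \sqrt{8 \cdot 7}\right) = - 6 \left(96 + \sqrt{56}\right) = - 6 \left(96 + 2 \sqrt{14}\right) = -576 - 12 \sqrt{14}$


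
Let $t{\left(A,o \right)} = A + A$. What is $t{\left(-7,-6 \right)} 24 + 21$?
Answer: $-315$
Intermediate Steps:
$t{\left(A,o \right)} = 2 A$
$t{\left(-7,-6 \right)} 24 + 21 = 2 \left(-7\right) 24 + 21 = \left(-14\right) 24 + 21 = -336 + 21 = -315$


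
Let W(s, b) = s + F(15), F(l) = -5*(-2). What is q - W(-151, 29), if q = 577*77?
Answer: 44570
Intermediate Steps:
F(l) = 10
W(s, b) = 10 + s (W(s, b) = s + 10 = 10 + s)
q = 44429
q - W(-151, 29) = 44429 - (10 - 151) = 44429 - 1*(-141) = 44429 + 141 = 44570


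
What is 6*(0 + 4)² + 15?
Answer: 111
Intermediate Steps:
6*(0 + 4)² + 15 = 6*4² + 15 = 6*16 + 15 = 96 + 15 = 111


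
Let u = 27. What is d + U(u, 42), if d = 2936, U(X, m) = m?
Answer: 2978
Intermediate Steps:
d + U(u, 42) = 2936 + 42 = 2978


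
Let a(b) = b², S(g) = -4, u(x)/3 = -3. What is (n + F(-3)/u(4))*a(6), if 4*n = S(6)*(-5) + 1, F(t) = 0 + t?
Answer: 201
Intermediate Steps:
u(x) = -9 (u(x) = 3*(-3) = -9)
F(t) = t
n = 21/4 (n = (-4*(-5) + 1)/4 = (20 + 1)/4 = (¼)*21 = 21/4 ≈ 5.2500)
(n + F(-3)/u(4))*a(6) = (21/4 - 3/(-9))*6² = (21/4 - 3*(-⅑))*36 = (21/4 + ⅓)*36 = (67/12)*36 = 201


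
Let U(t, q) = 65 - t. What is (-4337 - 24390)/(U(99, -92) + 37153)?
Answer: -28727/37119 ≈ -0.77392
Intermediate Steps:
(-4337 - 24390)/(U(99, -92) + 37153) = (-4337 - 24390)/((65 - 1*99) + 37153) = -28727/((65 - 99) + 37153) = -28727/(-34 + 37153) = -28727/37119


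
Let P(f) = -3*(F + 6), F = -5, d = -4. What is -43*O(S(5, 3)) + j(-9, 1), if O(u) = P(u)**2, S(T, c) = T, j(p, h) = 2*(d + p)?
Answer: -413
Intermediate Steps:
j(p, h) = -8 + 2*p (j(p, h) = 2*(-4 + p) = -8 + 2*p)
P(f) = -3 (P(f) = -3*(-5 + 6) = -3*1 = -3)
O(u) = 9 (O(u) = (-3)**2 = 9)
-43*O(S(5, 3)) + j(-9, 1) = -43*9 + (-8 + 2*(-9)) = -387 + (-8 - 18) = -387 - 26 = -413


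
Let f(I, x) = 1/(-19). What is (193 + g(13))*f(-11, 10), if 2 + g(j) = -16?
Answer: -175/19 ≈ -9.2105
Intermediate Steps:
g(j) = -18 (g(j) = -2 - 16 = -18)
f(I, x) = -1/19
(193 + g(13))*f(-11, 10) = (193 - 18)*(-1/19) = 175*(-1/19) = -175/19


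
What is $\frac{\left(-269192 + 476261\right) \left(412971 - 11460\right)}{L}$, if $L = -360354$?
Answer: $- \frac{27713493753}{120118} \approx -2.3072 \cdot 10^{5}$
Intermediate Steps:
$\frac{\left(-269192 + 476261\right) \left(412971 - 11460\right)}{L} = \frac{\left(-269192 + 476261\right) \left(412971 - 11460\right)}{-360354} = 207069 \cdot 401511 \left(- \frac{1}{360354}\right) = 83140481259 \left(- \frac{1}{360354}\right) = - \frac{27713493753}{120118}$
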